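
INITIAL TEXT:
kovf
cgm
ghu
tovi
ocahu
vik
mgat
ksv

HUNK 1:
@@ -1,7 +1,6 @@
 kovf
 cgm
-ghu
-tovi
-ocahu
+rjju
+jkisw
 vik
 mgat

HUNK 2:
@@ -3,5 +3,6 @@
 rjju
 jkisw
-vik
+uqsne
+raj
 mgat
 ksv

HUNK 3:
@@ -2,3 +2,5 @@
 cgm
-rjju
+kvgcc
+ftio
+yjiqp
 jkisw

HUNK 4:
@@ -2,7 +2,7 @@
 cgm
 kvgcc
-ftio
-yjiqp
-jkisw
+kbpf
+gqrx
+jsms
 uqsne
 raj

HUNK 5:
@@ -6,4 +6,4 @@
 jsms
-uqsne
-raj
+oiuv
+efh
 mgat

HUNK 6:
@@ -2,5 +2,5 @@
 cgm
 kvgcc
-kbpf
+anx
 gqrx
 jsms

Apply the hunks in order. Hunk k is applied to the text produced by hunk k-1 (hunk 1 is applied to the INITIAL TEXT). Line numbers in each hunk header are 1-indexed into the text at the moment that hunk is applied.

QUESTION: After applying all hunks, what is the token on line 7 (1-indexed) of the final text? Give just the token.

Hunk 1: at line 1 remove [ghu,tovi,ocahu] add [rjju,jkisw] -> 7 lines: kovf cgm rjju jkisw vik mgat ksv
Hunk 2: at line 3 remove [vik] add [uqsne,raj] -> 8 lines: kovf cgm rjju jkisw uqsne raj mgat ksv
Hunk 3: at line 2 remove [rjju] add [kvgcc,ftio,yjiqp] -> 10 lines: kovf cgm kvgcc ftio yjiqp jkisw uqsne raj mgat ksv
Hunk 4: at line 2 remove [ftio,yjiqp,jkisw] add [kbpf,gqrx,jsms] -> 10 lines: kovf cgm kvgcc kbpf gqrx jsms uqsne raj mgat ksv
Hunk 5: at line 6 remove [uqsne,raj] add [oiuv,efh] -> 10 lines: kovf cgm kvgcc kbpf gqrx jsms oiuv efh mgat ksv
Hunk 6: at line 2 remove [kbpf] add [anx] -> 10 lines: kovf cgm kvgcc anx gqrx jsms oiuv efh mgat ksv
Final line 7: oiuv

Answer: oiuv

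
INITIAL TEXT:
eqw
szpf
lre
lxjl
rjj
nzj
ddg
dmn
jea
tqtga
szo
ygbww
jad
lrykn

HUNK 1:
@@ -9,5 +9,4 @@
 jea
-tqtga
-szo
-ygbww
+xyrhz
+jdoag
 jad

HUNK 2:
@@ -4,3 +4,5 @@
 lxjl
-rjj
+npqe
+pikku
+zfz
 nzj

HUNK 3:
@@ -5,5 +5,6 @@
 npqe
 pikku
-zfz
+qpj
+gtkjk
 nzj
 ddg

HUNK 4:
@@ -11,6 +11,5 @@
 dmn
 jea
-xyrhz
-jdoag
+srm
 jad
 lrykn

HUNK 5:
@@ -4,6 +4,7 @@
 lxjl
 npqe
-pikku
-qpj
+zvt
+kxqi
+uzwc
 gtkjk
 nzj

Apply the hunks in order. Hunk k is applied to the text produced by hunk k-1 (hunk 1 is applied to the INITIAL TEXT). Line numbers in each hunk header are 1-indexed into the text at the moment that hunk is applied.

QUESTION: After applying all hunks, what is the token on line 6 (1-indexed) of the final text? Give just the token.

Answer: zvt

Derivation:
Hunk 1: at line 9 remove [tqtga,szo,ygbww] add [xyrhz,jdoag] -> 13 lines: eqw szpf lre lxjl rjj nzj ddg dmn jea xyrhz jdoag jad lrykn
Hunk 2: at line 4 remove [rjj] add [npqe,pikku,zfz] -> 15 lines: eqw szpf lre lxjl npqe pikku zfz nzj ddg dmn jea xyrhz jdoag jad lrykn
Hunk 3: at line 5 remove [zfz] add [qpj,gtkjk] -> 16 lines: eqw szpf lre lxjl npqe pikku qpj gtkjk nzj ddg dmn jea xyrhz jdoag jad lrykn
Hunk 4: at line 11 remove [xyrhz,jdoag] add [srm] -> 15 lines: eqw szpf lre lxjl npqe pikku qpj gtkjk nzj ddg dmn jea srm jad lrykn
Hunk 5: at line 4 remove [pikku,qpj] add [zvt,kxqi,uzwc] -> 16 lines: eqw szpf lre lxjl npqe zvt kxqi uzwc gtkjk nzj ddg dmn jea srm jad lrykn
Final line 6: zvt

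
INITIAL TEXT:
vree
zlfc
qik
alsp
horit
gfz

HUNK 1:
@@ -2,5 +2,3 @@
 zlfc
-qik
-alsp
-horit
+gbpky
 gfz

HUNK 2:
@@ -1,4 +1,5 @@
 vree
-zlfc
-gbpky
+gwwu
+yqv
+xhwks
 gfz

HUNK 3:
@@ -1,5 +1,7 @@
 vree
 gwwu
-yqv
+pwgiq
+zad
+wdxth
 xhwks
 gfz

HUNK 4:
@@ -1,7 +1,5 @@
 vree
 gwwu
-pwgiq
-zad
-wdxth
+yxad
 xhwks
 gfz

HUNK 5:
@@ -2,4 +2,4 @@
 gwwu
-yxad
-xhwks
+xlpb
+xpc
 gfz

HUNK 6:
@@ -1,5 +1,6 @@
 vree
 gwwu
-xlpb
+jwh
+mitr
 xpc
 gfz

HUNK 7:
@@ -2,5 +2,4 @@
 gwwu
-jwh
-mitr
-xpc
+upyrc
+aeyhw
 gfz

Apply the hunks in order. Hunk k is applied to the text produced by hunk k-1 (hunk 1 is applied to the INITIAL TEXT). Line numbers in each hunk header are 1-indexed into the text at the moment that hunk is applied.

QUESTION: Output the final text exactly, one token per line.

Hunk 1: at line 2 remove [qik,alsp,horit] add [gbpky] -> 4 lines: vree zlfc gbpky gfz
Hunk 2: at line 1 remove [zlfc,gbpky] add [gwwu,yqv,xhwks] -> 5 lines: vree gwwu yqv xhwks gfz
Hunk 3: at line 1 remove [yqv] add [pwgiq,zad,wdxth] -> 7 lines: vree gwwu pwgiq zad wdxth xhwks gfz
Hunk 4: at line 1 remove [pwgiq,zad,wdxth] add [yxad] -> 5 lines: vree gwwu yxad xhwks gfz
Hunk 5: at line 2 remove [yxad,xhwks] add [xlpb,xpc] -> 5 lines: vree gwwu xlpb xpc gfz
Hunk 6: at line 1 remove [xlpb] add [jwh,mitr] -> 6 lines: vree gwwu jwh mitr xpc gfz
Hunk 7: at line 2 remove [jwh,mitr,xpc] add [upyrc,aeyhw] -> 5 lines: vree gwwu upyrc aeyhw gfz

Answer: vree
gwwu
upyrc
aeyhw
gfz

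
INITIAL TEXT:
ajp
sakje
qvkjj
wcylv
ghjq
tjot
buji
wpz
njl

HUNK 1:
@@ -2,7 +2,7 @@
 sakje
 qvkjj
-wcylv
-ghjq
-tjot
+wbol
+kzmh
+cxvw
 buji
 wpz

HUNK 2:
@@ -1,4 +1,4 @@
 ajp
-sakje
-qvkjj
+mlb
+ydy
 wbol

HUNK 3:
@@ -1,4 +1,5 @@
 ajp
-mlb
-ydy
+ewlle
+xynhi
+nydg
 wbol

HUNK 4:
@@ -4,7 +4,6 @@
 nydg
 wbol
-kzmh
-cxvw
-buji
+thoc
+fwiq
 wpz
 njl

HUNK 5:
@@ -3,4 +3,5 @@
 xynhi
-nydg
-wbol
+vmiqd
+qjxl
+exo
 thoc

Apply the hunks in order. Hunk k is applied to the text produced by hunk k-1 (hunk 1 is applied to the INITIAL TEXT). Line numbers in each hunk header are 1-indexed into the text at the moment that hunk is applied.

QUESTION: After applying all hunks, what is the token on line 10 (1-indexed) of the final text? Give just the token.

Answer: njl

Derivation:
Hunk 1: at line 2 remove [wcylv,ghjq,tjot] add [wbol,kzmh,cxvw] -> 9 lines: ajp sakje qvkjj wbol kzmh cxvw buji wpz njl
Hunk 2: at line 1 remove [sakje,qvkjj] add [mlb,ydy] -> 9 lines: ajp mlb ydy wbol kzmh cxvw buji wpz njl
Hunk 3: at line 1 remove [mlb,ydy] add [ewlle,xynhi,nydg] -> 10 lines: ajp ewlle xynhi nydg wbol kzmh cxvw buji wpz njl
Hunk 4: at line 4 remove [kzmh,cxvw,buji] add [thoc,fwiq] -> 9 lines: ajp ewlle xynhi nydg wbol thoc fwiq wpz njl
Hunk 5: at line 3 remove [nydg,wbol] add [vmiqd,qjxl,exo] -> 10 lines: ajp ewlle xynhi vmiqd qjxl exo thoc fwiq wpz njl
Final line 10: njl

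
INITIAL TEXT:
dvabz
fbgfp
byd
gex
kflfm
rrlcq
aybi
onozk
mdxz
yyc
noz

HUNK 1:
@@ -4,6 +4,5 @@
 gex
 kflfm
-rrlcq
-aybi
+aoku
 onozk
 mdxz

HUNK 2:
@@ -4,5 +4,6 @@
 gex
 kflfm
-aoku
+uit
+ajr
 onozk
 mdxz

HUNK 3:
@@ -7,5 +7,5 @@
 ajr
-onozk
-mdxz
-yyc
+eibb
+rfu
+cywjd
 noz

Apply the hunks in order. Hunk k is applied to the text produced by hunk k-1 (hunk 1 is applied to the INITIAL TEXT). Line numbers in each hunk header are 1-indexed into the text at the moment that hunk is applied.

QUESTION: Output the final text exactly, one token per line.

Hunk 1: at line 4 remove [rrlcq,aybi] add [aoku] -> 10 lines: dvabz fbgfp byd gex kflfm aoku onozk mdxz yyc noz
Hunk 2: at line 4 remove [aoku] add [uit,ajr] -> 11 lines: dvabz fbgfp byd gex kflfm uit ajr onozk mdxz yyc noz
Hunk 3: at line 7 remove [onozk,mdxz,yyc] add [eibb,rfu,cywjd] -> 11 lines: dvabz fbgfp byd gex kflfm uit ajr eibb rfu cywjd noz

Answer: dvabz
fbgfp
byd
gex
kflfm
uit
ajr
eibb
rfu
cywjd
noz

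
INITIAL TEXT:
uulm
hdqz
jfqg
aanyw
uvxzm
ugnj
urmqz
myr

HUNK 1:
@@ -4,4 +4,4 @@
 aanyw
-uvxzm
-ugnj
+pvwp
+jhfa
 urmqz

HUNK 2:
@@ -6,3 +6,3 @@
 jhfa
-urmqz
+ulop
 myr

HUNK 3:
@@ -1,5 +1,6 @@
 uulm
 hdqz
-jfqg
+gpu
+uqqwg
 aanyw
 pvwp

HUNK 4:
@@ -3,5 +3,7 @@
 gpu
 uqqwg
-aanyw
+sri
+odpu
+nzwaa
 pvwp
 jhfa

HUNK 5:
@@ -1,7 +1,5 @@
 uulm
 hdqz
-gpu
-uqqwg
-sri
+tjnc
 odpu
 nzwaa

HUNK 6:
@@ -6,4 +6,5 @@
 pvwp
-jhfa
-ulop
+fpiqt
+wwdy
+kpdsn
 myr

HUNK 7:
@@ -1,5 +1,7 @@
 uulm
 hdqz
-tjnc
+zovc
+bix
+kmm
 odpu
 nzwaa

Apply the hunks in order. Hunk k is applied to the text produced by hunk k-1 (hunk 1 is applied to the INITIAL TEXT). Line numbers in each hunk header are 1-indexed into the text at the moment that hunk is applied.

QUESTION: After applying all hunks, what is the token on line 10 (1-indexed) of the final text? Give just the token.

Hunk 1: at line 4 remove [uvxzm,ugnj] add [pvwp,jhfa] -> 8 lines: uulm hdqz jfqg aanyw pvwp jhfa urmqz myr
Hunk 2: at line 6 remove [urmqz] add [ulop] -> 8 lines: uulm hdqz jfqg aanyw pvwp jhfa ulop myr
Hunk 3: at line 1 remove [jfqg] add [gpu,uqqwg] -> 9 lines: uulm hdqz gpu uqqwg aanyw pvwp jhfa ulop myr
Hunk 4: at line 3 remove [aanyw] add [sri,odpu,nzwaa] -> 11 lines: uulm hdqz gpu uqqwg sri odpu nzwaa pvwp jhfa ulop myr
Hunk 5: at line 1 remove [gpu,uqqwg,sri] add [tjnc] -> 9 lines: uulm hdqz tjnc odpu nzwaa pvwp jhfa ulop myr
Hunk 6: at line 6 remove [jhfa,ulop] add [fpiqt,wwdy,kpdsn] -> 10 lines: uulm hdqz tjnc odpu nzwaa pvwp fpiqt wwdy kpdsn myr
Hunk 7: at line 1 remove [tjnc] add [zovc,bix,kmm] -> 12 lines: uulm hdqz zovc bix kmm odpu nzwaa pvwp fpiqt wwdy kpdsn myr
Final line 10: wwdy

Answer: wwdy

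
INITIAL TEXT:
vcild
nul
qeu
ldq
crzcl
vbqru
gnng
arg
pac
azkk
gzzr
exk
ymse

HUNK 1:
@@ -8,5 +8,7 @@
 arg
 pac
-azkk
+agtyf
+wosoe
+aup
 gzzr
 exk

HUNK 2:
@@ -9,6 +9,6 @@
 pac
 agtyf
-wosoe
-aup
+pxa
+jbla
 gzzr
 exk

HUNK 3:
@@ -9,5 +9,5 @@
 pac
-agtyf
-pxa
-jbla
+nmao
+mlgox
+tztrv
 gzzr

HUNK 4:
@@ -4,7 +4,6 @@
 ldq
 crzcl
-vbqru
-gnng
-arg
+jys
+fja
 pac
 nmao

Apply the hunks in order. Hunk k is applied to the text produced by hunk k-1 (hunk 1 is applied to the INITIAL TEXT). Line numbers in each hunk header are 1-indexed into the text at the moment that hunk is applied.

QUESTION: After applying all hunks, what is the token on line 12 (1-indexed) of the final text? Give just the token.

Hunk 1: at line 8 remove [azkk] add [agtyf,wosoe,aup] -> 15 lines: vcild nul qeu ldq crzcl vbqru gnng arg pac agtyf wosoe aup gzzr exk ymse
Hunk 2: at line 9 remove [wosoe,aup] add [pxa,jbla] -> 15 lines: vcild nul qeu ldq crzcl vbqru gnng arg pac agtyf pxa jbla gzzr exk ymse
Hunk 3: at line 9 remove [agtyf,pxa,jbla] add [nmao,mlgox,tztrv] -> 15 lines: vcild nul qeu ldq crzcl vbqru gnng arg pac nmao mlgox tztrv gzzr exk ymse
Hunk 4: at line 4 remove [vbqru,gnng,arg] add [jys,fja] -> 14 lines: vcild nul qeu ldq crzcl jys fja pac nmao mlgox tztrv gzzr exk ymse
Final line 12: gzzr

Answer: gzzr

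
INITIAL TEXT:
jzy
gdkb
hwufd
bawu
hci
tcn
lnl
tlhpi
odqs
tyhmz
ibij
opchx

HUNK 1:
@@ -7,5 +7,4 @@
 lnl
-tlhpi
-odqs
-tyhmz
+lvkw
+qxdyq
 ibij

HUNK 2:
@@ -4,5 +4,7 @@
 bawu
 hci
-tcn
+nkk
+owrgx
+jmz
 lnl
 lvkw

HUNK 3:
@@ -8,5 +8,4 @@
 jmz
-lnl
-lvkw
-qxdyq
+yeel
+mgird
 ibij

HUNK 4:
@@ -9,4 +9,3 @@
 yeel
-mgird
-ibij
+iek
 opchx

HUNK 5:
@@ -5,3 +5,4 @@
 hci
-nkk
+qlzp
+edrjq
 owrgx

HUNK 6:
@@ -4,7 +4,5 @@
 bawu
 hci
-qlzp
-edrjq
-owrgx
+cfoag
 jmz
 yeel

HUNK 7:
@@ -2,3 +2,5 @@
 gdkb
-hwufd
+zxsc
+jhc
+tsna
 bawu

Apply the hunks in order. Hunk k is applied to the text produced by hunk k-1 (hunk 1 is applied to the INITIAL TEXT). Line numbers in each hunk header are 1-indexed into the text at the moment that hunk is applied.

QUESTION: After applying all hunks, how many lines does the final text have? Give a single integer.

Hunk 1: at line 7 remove [tlhpi,odqs,tyhmz] add [lvkw,qxdyq] -> 11 lines: jzy gdkb hwufd bawu hci tcn lnl lvkw qxdyq ibij opchx
Hunk 2: at line 4 remove [tcn] add [nkk,owrgx,jmz] -> 13 lines: jzy gdkb hwufd bawu hci nkk owrgx jmz lnl lvkw qxdyq ibij opchx
Hunk 3: at line 8 remove [lnl,lvkw,qxdyq] add [yeel,mgird] -> 12 lines: jzy gdkb hwufd bawu hci nkk owrgx jmz yeel mgird ibij opchx
Hunk 4: at line 9 remove [mgird,ibij] add [iek] -> 11 lines: jzy gdkb hwufd bawu hci nkk owrgx jmz yeel iek opchx
Hunk 5: at line 5 remove [nkk] add [qlzp,edrjq] -> 12 lines: jzy gdkb hwufd bawu hci qlzp edrjq owrgx jmz yeel iek opchx
Hunk 6: at line 4 remove [qlzp,edrjq,owrgx] add [cfoag] -> 10 lines: jzy gdkb hwufd bawu hci cfoag jmz yeel iek opchx
Hunk 7: at line 2 remove [hwufd] add [zxsc,jhc,tsna] -> 12 lines: jzy gdkb zxsc jhc tsna bawu hci cfoag jmz yeel iek opchx
Final line count: 12

Answer: 12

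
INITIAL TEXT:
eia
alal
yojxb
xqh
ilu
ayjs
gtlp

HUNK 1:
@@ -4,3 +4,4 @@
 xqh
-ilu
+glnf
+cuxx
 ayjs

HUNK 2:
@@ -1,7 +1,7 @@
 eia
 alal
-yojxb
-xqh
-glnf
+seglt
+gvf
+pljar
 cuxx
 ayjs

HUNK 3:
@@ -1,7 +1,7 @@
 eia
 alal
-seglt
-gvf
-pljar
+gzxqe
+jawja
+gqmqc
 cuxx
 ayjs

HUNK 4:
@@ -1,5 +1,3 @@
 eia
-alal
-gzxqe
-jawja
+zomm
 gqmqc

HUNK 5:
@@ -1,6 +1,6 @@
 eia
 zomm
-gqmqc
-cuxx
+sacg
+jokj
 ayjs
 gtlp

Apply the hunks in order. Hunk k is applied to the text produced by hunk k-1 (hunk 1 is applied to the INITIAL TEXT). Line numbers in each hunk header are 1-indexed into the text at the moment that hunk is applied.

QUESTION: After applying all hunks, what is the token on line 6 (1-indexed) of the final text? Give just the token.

Answer: gtlp

Derivation:
Hunk 1: at line 4 remove [ilu] add [glnf,cuxx] -> 8 lines: eia alal yojxb xqh glnf cuxx ayjs gtlp
Hunk 2: at line 1 remove [yojxb,xqh,glnf] add [seglt,gvf,pljar] -> 8 lines: eia alal seglt gvf pljar cuxx ayjs gtlp
Hunk 3: at line 1 remove [seglt,gvf,pljar] add [gzxqe,jawja,gqmqc] -> 8 lines: eia alal gzxqe jawja gqmqc cuxx ayjs gtlp
Hunk 4: at line 1 remove [alal,gzxqe,jawja] add [zomm] -> 6 lines: eia zomm gqmqc cuxx ayjs gtlp
Hunk 5: at line 1 remove [gqmqc,cuxx] add [sacg,jokj] -> 6 lines: eia zomm sacg jokj ayjs gtlp
Final line 6: gtlp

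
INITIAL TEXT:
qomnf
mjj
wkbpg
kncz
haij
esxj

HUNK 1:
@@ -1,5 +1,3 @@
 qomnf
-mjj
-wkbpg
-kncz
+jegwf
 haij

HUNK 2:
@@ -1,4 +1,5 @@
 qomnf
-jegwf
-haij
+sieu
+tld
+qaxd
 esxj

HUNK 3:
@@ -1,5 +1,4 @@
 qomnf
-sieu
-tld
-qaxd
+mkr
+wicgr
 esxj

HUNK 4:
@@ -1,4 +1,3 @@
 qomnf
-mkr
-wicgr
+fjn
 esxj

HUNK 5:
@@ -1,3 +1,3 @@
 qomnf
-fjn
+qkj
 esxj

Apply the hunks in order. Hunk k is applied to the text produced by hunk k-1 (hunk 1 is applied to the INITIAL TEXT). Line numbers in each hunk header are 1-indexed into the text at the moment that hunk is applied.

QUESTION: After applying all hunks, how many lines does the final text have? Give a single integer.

Answer: 3

Derivation:
Hunk 1: at line 1 remove [mjj,wkbpg,kncz] add [jegwf] -> 4 lines: qomnf jegwf haij esxj
Hunk 2: at line 1 remove [jegwf,haij] add [sieu,tld,qaxd] -> 5 lines: qomnf sieu tld qaxd esxj
Hunk 3: at line 1 remove [sieu,tld,qaxd] add [mkr,wicgr] -> 4 lines: qomnf mkr wicgr esxj
Hunk 4: at line 1 remove [mkr,wicgr] add [fjn] -> 3 lines: qomnf fjn esxj
Hunk 5: at line 1 remove [fjn] add [qkj] -> 3 lines: qomnf qkj esxj
Final line count: 3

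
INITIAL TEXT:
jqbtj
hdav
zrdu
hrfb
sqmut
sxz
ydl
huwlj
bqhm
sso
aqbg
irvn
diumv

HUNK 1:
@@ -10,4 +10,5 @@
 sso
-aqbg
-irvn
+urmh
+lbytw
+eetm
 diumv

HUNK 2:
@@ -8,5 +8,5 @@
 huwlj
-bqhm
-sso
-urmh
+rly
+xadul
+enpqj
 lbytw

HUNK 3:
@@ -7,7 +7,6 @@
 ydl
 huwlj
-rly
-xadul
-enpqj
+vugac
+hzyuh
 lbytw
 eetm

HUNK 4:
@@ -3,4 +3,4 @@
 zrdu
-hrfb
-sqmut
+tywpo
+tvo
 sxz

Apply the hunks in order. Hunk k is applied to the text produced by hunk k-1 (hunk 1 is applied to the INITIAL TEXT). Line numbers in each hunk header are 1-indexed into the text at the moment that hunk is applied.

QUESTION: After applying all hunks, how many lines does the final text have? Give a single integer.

Answer: 13

Derivation:
Hunk 1: at line 10 remove [aqbg,irvn] add [urmh,lbytw,eetm] -> 14 lines: jqbtj hdav zrdu hrfb sqmut sxz ydl huwlj bqhm sso urmh lbytw eetm diumv
Hunk 2: at line 8 remove [bqhm,sso,urmh] add [rly,xadul,enpqj] -> 14 lines: jqbtj hdav zrdu hrfb sqmut sxz ydl huwlj rly xadul enpqj lbytw eetm diumv
Hunk 3: at line 7 remove [rly,xadul,enpqj] add [vugac,hzyuh] -> 13 lines: jqbtj hdav zrdu hrfb sqmut sxz ydl huwlj vugac hzyuh lbytw eetm diumv
Hunk 4: at line 3 remove [hrfb,sqmut] add [tywpo,tvo] -> 13 lines: jqbtj hdav zrdu tywpo tvo sxz ydl huwlj vugac hzyuh lbytw eetm diumv
Final line count: 13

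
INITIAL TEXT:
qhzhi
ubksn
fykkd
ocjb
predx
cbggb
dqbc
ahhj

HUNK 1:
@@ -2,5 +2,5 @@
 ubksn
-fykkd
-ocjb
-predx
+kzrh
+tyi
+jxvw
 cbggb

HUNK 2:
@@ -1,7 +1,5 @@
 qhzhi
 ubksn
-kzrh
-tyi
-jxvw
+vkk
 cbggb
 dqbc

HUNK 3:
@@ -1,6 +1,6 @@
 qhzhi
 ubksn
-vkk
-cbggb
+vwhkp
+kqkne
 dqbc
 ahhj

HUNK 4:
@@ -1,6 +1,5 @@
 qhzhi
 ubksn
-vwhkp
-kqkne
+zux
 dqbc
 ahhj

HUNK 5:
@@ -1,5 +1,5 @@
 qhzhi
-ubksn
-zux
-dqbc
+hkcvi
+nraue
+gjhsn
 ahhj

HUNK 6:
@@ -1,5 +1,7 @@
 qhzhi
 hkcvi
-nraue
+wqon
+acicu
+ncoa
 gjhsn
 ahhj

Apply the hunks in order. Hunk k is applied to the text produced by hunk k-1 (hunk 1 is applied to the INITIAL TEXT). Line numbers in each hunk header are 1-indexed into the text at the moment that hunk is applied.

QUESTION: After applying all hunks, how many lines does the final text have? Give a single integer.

Answer: 7

Derivation:
Hunk 1: at line 2 remove [fykkd,ocjb,predx] add [kzrh,tyi,jxvw] -> 8 lines: qhzhi ubksn kzrh tyi jxvw cbggb dqbc ahhj
Hunk 2: at line 1 remove [kzrh,tyi,jxvw] add [vkk] -> 6 lines: qhzhi ubksn vkk cbggb dqbc ahhj
Hunk 3: at line 1 remove [vkk,cbggb] add [vwhkp,kqkne] -> 6 lines: qhzhi ubksn vwhkp kqkne dqbc ahhj
Hunk 4: at line 1 remove [vwhkp,kqkne] add [zux] -> 5 lines: qhzhi ubksn zux dqbc ahhj
Hunk 5: at line 1 remove [ubksn,zux,dqbc] add [hkcvi,nraue,gjhsn] -> 5 lines: qhzhi hkcvi nraue gjhsn ahhj
Hunk 6: at line 1 remove [nraue] add [wqon,acicu,ncoa] -> 7 lines: qhzhi hkcvi wqon acicu ncoa gjhsn ahhj
Final line count: 7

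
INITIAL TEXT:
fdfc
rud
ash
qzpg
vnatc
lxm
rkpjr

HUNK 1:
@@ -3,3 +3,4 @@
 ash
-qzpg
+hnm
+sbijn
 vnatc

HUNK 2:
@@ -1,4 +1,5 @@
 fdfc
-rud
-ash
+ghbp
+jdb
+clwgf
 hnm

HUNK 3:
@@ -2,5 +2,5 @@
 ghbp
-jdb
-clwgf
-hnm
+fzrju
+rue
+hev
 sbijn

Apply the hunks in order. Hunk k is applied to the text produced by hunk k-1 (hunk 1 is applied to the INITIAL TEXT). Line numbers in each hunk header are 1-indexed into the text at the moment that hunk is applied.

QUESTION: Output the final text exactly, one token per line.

Answer: fdfc
ghbp
fzrju
rue
hev
sbijn
vnatc
lxm
rkpjr

Derivation:
Hunk 1: at line 3 remove [qzpg] add [hnm,sbijn] -> 8 lines: fdfc rud ash hnm sbijn vnatc lxm rkpjr
Hunk 2: at line 1 remove [rud,ash] add [ghbp,jdb,clwgf] -> 9 lines: fdfc ghbp jdb clwgf hnm sbijn vnatc lxm rkpjr
Hunk 3: at line 2 remove [jdb,clwgf,hnm] add [fzrju,rue,hev] -> 9 lines: fdfc ghbp fzrju rue hev sbijn vnatc lxm rkpjr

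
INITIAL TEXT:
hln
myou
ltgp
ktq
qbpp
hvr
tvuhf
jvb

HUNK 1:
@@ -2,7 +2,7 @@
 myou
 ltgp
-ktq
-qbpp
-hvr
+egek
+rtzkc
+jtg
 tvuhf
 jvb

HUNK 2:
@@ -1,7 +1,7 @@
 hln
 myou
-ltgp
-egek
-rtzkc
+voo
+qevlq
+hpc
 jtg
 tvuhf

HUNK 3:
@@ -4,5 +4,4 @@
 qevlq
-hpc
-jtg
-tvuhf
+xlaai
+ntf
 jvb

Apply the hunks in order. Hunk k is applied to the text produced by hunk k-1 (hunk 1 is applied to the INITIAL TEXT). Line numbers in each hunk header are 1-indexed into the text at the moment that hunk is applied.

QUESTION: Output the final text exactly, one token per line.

Hunk 1: at line 2 remove [ktq,qbpp,hvr] add [egek,rtzkc,jtg] -> 8 lines: hln myou ltgp egek rtzkc jtg tvuhf jvb
Hunk 2: at line 1 remove [ltgp,egek,rtzkc] add [voo,qevlq,hpc] -> 8 lines: hln myou voo qevlq hpc jtg tvuhf jvb
Hunk 3: at line 4 remove [hpc,jtg,tvuhf] add [xlaai,ntf] -> 7 lines: hln myou voo qevlq xlaai ntf jvb

Answer: hln
myou
voo
qevlq
xlaai
ntf
jvb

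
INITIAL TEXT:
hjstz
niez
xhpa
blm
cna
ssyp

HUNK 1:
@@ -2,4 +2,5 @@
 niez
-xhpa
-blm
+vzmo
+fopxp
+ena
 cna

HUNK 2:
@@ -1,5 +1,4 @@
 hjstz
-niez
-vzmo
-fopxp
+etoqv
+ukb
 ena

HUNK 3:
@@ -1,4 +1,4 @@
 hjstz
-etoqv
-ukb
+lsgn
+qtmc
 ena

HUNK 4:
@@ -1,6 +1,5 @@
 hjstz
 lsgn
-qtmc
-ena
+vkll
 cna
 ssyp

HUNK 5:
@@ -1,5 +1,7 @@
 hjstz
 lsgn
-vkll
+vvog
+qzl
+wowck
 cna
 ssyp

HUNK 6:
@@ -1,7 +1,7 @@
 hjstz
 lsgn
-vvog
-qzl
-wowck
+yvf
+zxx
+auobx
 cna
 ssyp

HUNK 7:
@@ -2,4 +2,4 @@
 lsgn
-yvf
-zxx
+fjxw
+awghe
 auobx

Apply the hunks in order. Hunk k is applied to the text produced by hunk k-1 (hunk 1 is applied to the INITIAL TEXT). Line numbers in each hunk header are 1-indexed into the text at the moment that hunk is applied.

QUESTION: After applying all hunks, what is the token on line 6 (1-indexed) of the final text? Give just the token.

Hunk 1: at line 2 remove [xhpa,blm] add [vzmo,fopxp,ena] -> 7 lines: hjstz niez vzmo fopxp ena cna ssyp
Hunk 2: at line 1 remove [niez,vzmo,fopxp] add [etoqv,ukb] -> 6 lines: hjstz etoqv ukb ena cna ssyp
Hunk 3: at line 1 remove [etoqv,ukb] add [lsgn,qtmc] -> 6 lines: hjstz lsgn qtmc ena cna ssyp
Hunk 4: at line 1 remove [qtmc,ena] add [vkll] -> 5 lines: hjstz lsgn vkll cna ssyp
Hunk 5: at line 1 remove [vkll] add [vvog,qzl,wowck] -> 7 lines: hjstz lsgn vvog qzl wowck cna ssyp
Hunk 6: at line 1 remove [vvog,qzl,wowck] add [yvf,zxx,auobx] -> 7 lines: hjstz lsgn yvf zxx auobx cna ssyp
Hunk 7: at line 2 remove [yvf,zxx] add [fjxw,awghe] -> 7 lines: hjstz lsgn fjxw awghe auobx cna ssyp
Final line 6: cna

Answer: cna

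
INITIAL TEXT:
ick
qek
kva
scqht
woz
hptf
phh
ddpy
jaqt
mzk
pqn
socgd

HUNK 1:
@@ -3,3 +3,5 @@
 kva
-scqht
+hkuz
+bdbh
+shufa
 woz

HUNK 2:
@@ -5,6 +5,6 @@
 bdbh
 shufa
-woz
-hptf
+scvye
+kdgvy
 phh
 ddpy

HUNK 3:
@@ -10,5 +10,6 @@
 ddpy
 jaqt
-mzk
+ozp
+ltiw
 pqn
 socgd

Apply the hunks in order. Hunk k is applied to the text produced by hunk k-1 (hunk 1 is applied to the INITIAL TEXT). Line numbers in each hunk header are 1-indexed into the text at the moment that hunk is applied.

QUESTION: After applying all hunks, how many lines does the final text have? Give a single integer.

Hunk 1: at line 3 remove [scqht] add [hkuz,bdbh,shufa] -> 14 lines: ick qek kva hkuz bdbh shufa woz hptf phh ddpy jaqt mzk pqn socgd
Hunk 2: at line 5 remove [woz,hptf] add [scvye,kdgvy] -> 14 lines: ick qek kva hkuz bdbh shufa scvye kdgvy phh ddpy jaqt mzk pqn socgd
Hunk 3: at line 10 remove [mzk] add [ozp,ltiw] -> 15 lines: ick qek kva hkuz bdbh shufa scvye kdgvy phh ddpy jaqt ozp ltiw pqn socgd
Final line count: 15

Answer: 15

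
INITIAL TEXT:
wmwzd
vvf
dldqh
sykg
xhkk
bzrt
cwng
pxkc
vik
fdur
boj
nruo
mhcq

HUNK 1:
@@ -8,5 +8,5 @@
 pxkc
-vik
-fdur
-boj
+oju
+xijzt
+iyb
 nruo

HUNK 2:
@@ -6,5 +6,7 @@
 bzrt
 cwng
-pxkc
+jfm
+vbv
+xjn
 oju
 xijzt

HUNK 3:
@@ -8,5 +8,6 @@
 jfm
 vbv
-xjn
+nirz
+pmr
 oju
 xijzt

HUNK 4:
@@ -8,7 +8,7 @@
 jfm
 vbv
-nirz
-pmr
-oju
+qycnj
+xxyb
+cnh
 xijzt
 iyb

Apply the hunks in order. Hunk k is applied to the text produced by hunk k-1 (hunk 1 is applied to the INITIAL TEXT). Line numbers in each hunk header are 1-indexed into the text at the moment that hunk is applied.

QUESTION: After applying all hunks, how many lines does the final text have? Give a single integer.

Answer: 16

Derivation:
Hunk 1: at line 8 remove [vik,fdur,boj] add [oju,xijzt,iyb] -> 13 lines: wmwzd vvf dldqh sykg xhkk bzrt cwng pxkc oju xijzt iyb nruo mhcq
Hunk 2: at line 6 remove [pxkc] add [jfm,vbv,xjn] -> 15 lines: wmwzd vvf dldqh sykg xhkk bzrt cwng jfm vbv xjn oju xijzt iyb nruo mhcq
Hunk 3: at line 8 remove [xjn] add [nirz,pmr] -> 16 lines: wmwzd vvf dldqh sykg xhkk bzrt cwng jfm vbv nirz pmr oju xijzt iyb nruo mhcq
Hunk 4: at line 8 remove [nirz,pmr,oju] add [qycnj,xxyb,cnh] -> 16 lines: wmwzd vvf dldqh sykg xhkk bzrt cwng jfm vbv qycnj xxyb cnh xijzt iyb nruo mhcq
Final line count: 16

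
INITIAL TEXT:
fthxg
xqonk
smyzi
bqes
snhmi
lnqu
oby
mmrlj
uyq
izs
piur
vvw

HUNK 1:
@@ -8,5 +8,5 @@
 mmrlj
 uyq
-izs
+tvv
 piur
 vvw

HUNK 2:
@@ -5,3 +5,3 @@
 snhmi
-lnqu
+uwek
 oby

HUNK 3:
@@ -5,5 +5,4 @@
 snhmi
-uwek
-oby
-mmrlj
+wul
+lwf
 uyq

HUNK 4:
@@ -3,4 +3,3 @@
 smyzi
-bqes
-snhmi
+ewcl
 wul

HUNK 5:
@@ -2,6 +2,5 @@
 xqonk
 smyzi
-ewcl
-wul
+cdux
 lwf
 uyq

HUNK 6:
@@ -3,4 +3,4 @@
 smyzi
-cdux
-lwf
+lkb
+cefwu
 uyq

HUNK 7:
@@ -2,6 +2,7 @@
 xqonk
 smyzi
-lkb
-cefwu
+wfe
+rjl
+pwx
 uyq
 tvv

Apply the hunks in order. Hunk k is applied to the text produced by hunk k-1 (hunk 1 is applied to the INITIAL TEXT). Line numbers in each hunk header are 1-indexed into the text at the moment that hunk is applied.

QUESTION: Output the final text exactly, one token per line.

Hunk 1: at line 8 remove [izs] add [tvv] -> 12 lines: fthxg xqonk smyzi bqes snhmi lnqu oby mmrlj uyq tvv piur vvw
Hunk 2: at line 5 remove [lnqu] add [uwek] -> 12 lines: fthxg xqonk smyzi bqes snhmi uwek oby mmrlj uyq tvv piur vvw
Hunk 3: at line 5 remove [uwek,oby,mmrlj] add [wul,lwf] -> 11 lines: fthxg xqonk smyzi bqes snhmi wul lwf uyq tvv piur vvw
Hunk 4: at line 3 remove [bqes,snhmi] add [ewcl] -> 10 lines: fthxg xqonk smyzi ewcl wul lwf uyq tvv piur vvw
Hunk 5: at line 2 remove [ewcl,wul] add [cdux] -> 9 lines: fthxg xqonk smyzi cdux lwf uyq tvv piur vvw
Hunk 6: at line 3 remove [cdux,lwf] add [lkb,cefwu] -> 9 lines: fthxg xqonk smyzi lkb cefwu uyq tvv piur vvw
Hunk 7: at line 2 remove [lkb,cefwu] add [wfe,rjl,pwx] -> 10 lines: fthxg xqonk smyzi wfe rjl pwx uyq tvv piur vvw

Answer: fthxg
xqonk
smyzi
wfe
rjl
pwx
uyq
tvv
piur
vvw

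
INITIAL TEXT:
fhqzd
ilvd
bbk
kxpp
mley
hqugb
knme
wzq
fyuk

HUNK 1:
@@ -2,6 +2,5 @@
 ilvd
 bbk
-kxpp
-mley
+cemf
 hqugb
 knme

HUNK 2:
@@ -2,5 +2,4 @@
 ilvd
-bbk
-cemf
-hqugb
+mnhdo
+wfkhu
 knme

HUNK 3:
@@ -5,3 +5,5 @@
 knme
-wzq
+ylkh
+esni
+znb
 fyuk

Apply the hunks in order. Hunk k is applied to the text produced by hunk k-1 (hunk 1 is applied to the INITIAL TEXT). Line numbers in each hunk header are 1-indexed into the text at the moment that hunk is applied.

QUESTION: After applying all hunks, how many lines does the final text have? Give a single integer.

Hunk 1: at line 2 remove [kxpp,mley] add [cemf] -> 8 lines: fhqzd ilvd bbk cemf hqugb knme wzq fyuk
Hunk 2: at line 2 remove [bbk,cemf,hqugb] add [mnhdo,wfkhu] -> 7 lines: fhqzd ilvd mnhdo wfkhu knme wzq fyuk
Hunk 3: at line 5 remove [wzq] add [ylkh,esni,znb] -> 9 lines: fhqzd ilvd mnhdo wfkhu knme ylkh esni znb fyuk
Final line count: 9

Answer: 9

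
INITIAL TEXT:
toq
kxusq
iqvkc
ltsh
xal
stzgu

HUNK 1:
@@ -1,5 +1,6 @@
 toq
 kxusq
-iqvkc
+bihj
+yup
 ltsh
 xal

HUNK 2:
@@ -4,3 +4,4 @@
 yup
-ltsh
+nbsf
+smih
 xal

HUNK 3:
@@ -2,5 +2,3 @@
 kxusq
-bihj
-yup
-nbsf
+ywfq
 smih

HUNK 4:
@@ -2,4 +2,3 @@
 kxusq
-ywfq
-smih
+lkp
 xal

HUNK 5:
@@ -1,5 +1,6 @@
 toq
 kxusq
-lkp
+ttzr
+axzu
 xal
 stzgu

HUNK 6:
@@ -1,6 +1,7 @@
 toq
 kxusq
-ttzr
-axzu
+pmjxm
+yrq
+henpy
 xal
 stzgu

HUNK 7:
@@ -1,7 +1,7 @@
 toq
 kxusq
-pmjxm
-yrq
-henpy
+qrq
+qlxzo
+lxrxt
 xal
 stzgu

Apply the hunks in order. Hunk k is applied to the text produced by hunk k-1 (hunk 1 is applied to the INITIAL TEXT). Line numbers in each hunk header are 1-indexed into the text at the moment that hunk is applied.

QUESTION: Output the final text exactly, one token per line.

Answer: toq
kxusq
qrq
qlxzo
lxrxt
xal
stzgu

Derivation:
Hunk 1: at line 1 remove [iqvkc] add [bihj,yup] -> 7 lines: toq kxusq bihj yup ltsh xal stzgu
Hunk 2: at line 4 remove [ltsh] add [nbsf,smih] -> 8 lines: toq kxusq bihj yup nbsf smih xal stzgu
Hunk 3: at line 2 remove [bihj,yup,nbsf] add [ywfq] -> 6 lines: toq kxusq ywfq smih xal stzgu
Hunk 4: at line 2 remove [ywfq,smih] add [lkp] -> 5 lines: toq kxusq lkp xal stzgu
Hunk 5: at line 1 remove [lkp] add [ttzr,axzu] -> 6 lines: toq kxusq ttzr axzu xal stzgu
Hunk 6: at line 1 remove [ttzr,axzu] add [pmjxm,yrq,henpy] -> 7 lines: toq kxusq pmjxm yrq henpy xal stzgu
Hunk 7: at line 1 remove [pmjxm,yrq,henpy] add [qrq,qlxzo,lxrxt] -> 7 lines: toq kxusq qrq qlxzo lxrxt xal stzgu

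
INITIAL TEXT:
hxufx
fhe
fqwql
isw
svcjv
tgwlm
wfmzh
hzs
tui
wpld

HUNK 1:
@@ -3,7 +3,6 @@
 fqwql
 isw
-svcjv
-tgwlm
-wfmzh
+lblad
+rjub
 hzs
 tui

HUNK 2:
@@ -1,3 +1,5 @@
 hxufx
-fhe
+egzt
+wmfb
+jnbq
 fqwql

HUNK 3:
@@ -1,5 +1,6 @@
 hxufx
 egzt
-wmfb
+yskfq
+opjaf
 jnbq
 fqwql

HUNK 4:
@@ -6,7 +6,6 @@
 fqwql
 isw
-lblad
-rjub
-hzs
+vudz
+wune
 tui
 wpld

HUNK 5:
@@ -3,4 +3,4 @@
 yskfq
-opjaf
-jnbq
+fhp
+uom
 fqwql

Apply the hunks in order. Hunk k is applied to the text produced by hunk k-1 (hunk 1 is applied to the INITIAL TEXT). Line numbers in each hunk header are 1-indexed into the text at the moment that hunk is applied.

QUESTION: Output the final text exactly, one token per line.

Answer: hxufx
egzt
yskfq
fhp
uom
fqwql
isw
vudz
wune
tui
wpld

Derivation:
Hunk 1: at line 3 remove [svcjv,tgwlm,wfmzh] add [lblad,rjub] -> 9 lines: hxufx fhe fqwql isw lblad rjub hzs tui wpld
Hunk 2: at line 1 remove [fhe] add [egzt,wmfb,jnbq] -> 11 lines: hxufx egzt wmfb jnbq fqwql isw lblad rjub hzs tui wpld
Hunk 3: at line 1 remove [wmfb] add [yskfq,opjaf] -> 12 lines: hxufx egzt yskfq opjaf jnbq fqwql isw lblad rjub hzs tui wpld
Hunk 4: at line 6 remove [lblad,rjub,hzs] add [vudz,wune] -> 11 lines: hxufx egzt yskfq opjaf jnbq fqwql isw vudz wune tui wpld
Hunk 5: at line 3 remove [opjaf,jnbq] add [fhp,uom] -> 11 lines: hxufx egzt yskfq fhp uom fqwql isw vudz wune tui wpld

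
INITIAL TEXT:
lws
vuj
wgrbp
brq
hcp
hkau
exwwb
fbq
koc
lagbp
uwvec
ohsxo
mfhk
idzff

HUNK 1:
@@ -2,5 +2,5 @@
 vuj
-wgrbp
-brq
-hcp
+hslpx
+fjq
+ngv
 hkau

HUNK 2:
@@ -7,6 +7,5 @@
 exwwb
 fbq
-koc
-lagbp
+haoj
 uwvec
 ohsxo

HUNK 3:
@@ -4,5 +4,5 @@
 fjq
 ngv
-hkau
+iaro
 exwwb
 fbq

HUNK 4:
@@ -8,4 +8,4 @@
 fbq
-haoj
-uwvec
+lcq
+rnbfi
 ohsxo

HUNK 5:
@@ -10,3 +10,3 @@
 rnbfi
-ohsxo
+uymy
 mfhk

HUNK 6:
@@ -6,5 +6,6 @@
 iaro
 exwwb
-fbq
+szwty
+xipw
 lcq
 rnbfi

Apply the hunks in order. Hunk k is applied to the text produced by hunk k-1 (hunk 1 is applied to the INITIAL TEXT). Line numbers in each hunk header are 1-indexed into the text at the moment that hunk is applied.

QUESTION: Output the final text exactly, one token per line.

Hunk 1: at line 2 remove [wgrbp,brq,hcp] add [hslpx,fjq,ngv] -> 14 lines: lws vuj hslpx fjq ngv hkau exwwb fbq koc lagbp uwvec ohsxo mfhk idzff
Hunk 2: at line 7 remove [koc,lagbp] add [haoj] -> 13 lines: lws vuj hslpx fjq ngv hkau exwwb fbq haoj uwvec ohsxo mfhk idzff
Hunk 3: at line 4 remove [hkau] add [iaro] -> 13 lines: lws vuj hslpx fjq ngv iaro exwwb fbq haoj uwvec ohsxo mfhk idzff
Hunk 4: at line 8 remove [haoj,uwvec] add [lcq,rnbfi] -> 13 lines: lws vuj hslpx fjq ngv iaro exwwb fbq lcq rnbfi ohsxo mfhk idzff
Hunk 5: at line 10 remove [ohsxo] add [uymy] -> 13 lines: lws vuj hslpx fjq ngv iaro exwwb fbq lcq rnbfi uymy mfhk idzff
Hunk 6: at line 6 remove [fbq] add [szwty,xipw] -> 14 lines: lws vuj hslpx fjq ngv iaro exwwb szwty xipw lcq rnbfi uymy mfhk idzff

Answer: lws
vuj
hslpx
fjq
ngv
iaro
exwwb
szwty
xipw
lcq
rnbfi
uymy
mfhk
idzff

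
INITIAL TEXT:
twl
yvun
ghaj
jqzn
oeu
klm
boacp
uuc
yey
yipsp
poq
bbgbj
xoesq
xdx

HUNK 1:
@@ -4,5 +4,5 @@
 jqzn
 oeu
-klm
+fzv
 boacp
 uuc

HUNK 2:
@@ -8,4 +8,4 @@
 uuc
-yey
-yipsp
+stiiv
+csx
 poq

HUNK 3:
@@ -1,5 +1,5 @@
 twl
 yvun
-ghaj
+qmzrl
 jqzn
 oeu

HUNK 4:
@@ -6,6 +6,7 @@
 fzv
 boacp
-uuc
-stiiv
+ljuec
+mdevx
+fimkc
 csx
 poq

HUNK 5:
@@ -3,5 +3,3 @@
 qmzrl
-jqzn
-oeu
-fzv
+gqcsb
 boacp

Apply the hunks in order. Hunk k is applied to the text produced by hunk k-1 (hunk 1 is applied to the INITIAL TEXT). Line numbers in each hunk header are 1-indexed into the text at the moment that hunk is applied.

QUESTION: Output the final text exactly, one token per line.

Answer: twl
yvun
qmzrl
gqcsb
boacp
ljuec
mdevx
fimkc
csx
poq
bbgbj
xoesq
xdx

Derivation:
Hunk 1: at line 4 remove [klm] add [fzv] -> 14 lines: twl yvun ghaj jqzn oeu fzv boacp uuc yey yipsp poq bbgbj xoesq xdx
Hunk 2: at line 8 remove [yey,yipsp] add [stiiv,csx] -> 14 lines: twl yvun ghaj jqzn oeu fzv boacp uuc stiiv csx poq bbgbj xoesq xdx
Hunk 3: at line 1 remove [ghaj] add [qmzrl] -> 14 lines: twl yvun qmzrl jqzn oeu fzv boacp uuc stiiv csx poq bbgbj xoesq xdx
Hunk 4: at line 6 remove [uuc,stiiv] add [ljuec,mdevx,fimkc] -> 15 lines: twl yvun qmzrl jqzn oeu fzv boacp ljuec mdevx fimkc csx poq bbgbj xoesq xdx
Hunk 5: at line 3 remove [jqzn,oeu,fzv] add [gqcsb] -> 13 lines: twl yvun qmzrl gqcsb boacp ljuec mdevx fimkc csx poq bbgbj xoesq xdx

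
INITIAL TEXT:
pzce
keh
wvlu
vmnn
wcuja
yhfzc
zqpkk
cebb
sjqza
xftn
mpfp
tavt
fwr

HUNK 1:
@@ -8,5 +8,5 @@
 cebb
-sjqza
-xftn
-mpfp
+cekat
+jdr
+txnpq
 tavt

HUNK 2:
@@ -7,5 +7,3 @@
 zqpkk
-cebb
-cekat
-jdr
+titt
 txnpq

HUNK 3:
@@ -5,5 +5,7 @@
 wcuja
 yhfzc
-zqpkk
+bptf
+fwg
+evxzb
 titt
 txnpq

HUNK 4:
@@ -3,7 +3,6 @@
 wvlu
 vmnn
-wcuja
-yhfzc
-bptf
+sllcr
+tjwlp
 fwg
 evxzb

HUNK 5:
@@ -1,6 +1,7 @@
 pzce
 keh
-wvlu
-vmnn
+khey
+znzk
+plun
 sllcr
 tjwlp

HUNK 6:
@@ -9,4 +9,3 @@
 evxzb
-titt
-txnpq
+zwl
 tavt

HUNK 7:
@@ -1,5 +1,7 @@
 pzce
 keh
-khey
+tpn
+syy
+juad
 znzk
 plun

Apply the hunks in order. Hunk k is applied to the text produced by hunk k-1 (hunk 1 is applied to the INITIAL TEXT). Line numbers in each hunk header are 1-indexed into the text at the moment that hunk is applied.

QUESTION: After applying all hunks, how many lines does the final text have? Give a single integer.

Hunk 1: at line 8 remove [sjqza,xftn,mpfp] add [cekat,jdr,txnpq] -> 13 lines: pzce keh wvlu vmnn wcuja yhfzc zqpkk cebb cekat jdr txnpq tavt fwr
Hunk 2: at line 7 remove [cebb,cekat,jdr] add [titt] -> 11 lines: pzce keh wvlu vmnn wcuja yhfzc zqpkk titt txnpq tavt fwr
Hunk 3: at line 5 remove [zqpkk] add [bptf,fwg,evxzb] -> 13 lines: pzce keh wvlu vmnn wcuja yhfzc bptf fwg evxzb titt txnpq tavt fwr
Hunk 4: at line 3 remove [wcuja,yhfzc,bptf] add [sllcr,tjwlp] -> 12 lines: pzce keh wvlu vmnn sllcr tjwlp fwg evxzb titt txnpq tavt fwr
Hunk 5: at line 1 remove [wvlu,vmnn] add [khey,znzk,plun] -> 13 lines: pzce keh khey znzk plun sllcr tjwlp fwg evxzb titt txnpq tavt fwr
Hunk 6: at line 9 remove [titt,txnpq] add [zwl] -> 12 lines: pzce keh khey znzk plun sllcr tjwlp fwg evxzb zwl tavt fwr
Hunk 7: at line 1 remove [khey] add [tpn,syy,juad] -> 14 lines: pzce keh tpn syy juad znzk plun sllcr tjwlp fwg evxzb zwl tavt fwr
Final line count: 14

Answer: 14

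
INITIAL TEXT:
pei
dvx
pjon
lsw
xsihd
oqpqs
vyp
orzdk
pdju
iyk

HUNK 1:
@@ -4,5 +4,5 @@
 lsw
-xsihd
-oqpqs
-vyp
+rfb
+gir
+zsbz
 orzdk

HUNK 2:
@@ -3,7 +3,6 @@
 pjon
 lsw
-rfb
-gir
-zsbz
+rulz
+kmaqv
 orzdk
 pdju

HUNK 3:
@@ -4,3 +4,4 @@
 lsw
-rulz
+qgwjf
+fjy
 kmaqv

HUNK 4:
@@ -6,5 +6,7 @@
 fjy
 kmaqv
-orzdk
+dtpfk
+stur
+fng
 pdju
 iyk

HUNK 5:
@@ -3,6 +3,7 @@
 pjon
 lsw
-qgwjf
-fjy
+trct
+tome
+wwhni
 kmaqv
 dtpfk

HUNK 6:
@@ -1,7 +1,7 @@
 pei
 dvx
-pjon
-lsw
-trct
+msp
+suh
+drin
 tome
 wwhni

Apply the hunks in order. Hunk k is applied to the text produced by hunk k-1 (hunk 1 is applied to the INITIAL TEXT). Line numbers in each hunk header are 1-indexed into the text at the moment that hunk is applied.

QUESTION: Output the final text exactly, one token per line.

Answer: pei
dvx
msp
suh
drin
tome
wwhni
kmaqv
dtpfk
stur
fng
pdju
iyk

Derivation:
Hunk 1: at line 4 remove [xsihd,oqpqs,vyp] add [rfb,gir,zsbz] -> 10 lines: pei dvx pjon lsw rfb gir zsbz orzdk pdju iyk
Hunk 2: at line 3 remove [rfb,gir,zsbz] add [rulz,kmaqv] -> 9 lines: pei dvx pjon lsw rulz kmaqv orzdk pdju iyk
Hunk 3: at line 4 remove [rulz] add [qgwjf,fjy] -> 10 lines: pei dvx pjon lsw qgwjf fjy kmaqv orzdk pdju iyk
Hunk 4: at line 6 remove [orzdk] add [dtpfk,stur,fng] -> 12 lines: pei dvx pjon lsw qgwjf fjy kmaqv dtpfk stur fng pdju iyk
Hunk 5: at line 3 remove [qgwjf,fjy] add [trct,tome,wwhni] -> 13 lines: pei dvx pjon lsw trct tome wwhni kmaqv dtpfk stur fng pdju iyk
Hunk 6: at line 1 remove [pjon,lsw,trct] add [msp,suh,drin] -> 13 lines: pei dvx msp suh drin tome wwhni kmaqv dtpfk stur fng pdju iyk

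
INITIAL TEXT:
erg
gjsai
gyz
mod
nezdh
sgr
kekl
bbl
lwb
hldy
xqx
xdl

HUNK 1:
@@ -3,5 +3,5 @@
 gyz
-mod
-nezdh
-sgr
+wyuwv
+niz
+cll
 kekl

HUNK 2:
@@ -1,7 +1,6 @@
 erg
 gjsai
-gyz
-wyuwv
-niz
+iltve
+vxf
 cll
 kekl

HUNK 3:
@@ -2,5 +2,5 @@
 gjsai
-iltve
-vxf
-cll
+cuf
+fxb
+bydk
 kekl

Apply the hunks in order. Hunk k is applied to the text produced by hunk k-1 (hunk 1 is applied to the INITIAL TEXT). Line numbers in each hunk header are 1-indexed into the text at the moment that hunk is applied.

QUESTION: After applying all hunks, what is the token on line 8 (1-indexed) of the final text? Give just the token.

Hunk 1: at line 3 remove [mod,nezdh,sgr] add [wyuwv,niz,cll] -> 12 lines: erg gjsai gyz wyuwv niz cll kekl bbl lwb hldy xqx xdl
Hunk 2: at line 1 remove [gyz,wyuwv,niz] add [iltve,vxf] -> 11 lines: erg gjsai iltve vxf cll kekl bbl lwb hldy xqx xdl
Hunk 3: at line 2 remove [iltve,vxf,cll] add [cuf,fxb,bydk] -> 11 lines: erg gjsai cuf fxb bydk kekl bbl lwb hldy xqx xdl
Final line 8: lwb

Answer: lwb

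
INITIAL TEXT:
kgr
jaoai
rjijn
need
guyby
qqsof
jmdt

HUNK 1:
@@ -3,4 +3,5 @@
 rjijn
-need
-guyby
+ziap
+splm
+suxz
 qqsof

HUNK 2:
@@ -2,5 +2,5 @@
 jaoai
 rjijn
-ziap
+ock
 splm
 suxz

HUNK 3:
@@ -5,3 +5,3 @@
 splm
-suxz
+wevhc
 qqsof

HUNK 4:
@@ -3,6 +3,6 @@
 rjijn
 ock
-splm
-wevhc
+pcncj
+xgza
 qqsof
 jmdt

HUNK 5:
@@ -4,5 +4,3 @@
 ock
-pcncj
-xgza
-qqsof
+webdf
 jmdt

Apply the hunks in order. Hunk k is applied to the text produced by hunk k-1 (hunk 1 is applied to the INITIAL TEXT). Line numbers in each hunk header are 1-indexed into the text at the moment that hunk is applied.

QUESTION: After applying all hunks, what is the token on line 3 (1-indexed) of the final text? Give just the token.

Hunk 1: at line 3 remove [need,guyby] add [ziap,splm,suxz] -> 8 lines: kgr jaoai rjijn ziap splm suxz qqsof jmdt
Hunk 2: at line 2 remove [ziap] add [ock] -> 8 lines: kgr jaoai rjijn ock splm suxz qqsof jmdt
Hunk 3: at line 5 remove [suxz] add [wevhc] -> 8 lines: kgr jaoai rjijn ock splm wevhc qqsof jmdt
Hunk 4: at line 3 remove [splm,wevhc] add [pcncj,xgza] -> 8 lines: kgr jaoai rjijn ock pcncj xgza qqsof jmdt
Hunk 5: at line 4 remove [pcncj,xgza,qqsof] add [webdf] -> 6 lines: kgr jaoai rjijn ock webdf jmdt
Final line 3: rjijn

Answer: rjijn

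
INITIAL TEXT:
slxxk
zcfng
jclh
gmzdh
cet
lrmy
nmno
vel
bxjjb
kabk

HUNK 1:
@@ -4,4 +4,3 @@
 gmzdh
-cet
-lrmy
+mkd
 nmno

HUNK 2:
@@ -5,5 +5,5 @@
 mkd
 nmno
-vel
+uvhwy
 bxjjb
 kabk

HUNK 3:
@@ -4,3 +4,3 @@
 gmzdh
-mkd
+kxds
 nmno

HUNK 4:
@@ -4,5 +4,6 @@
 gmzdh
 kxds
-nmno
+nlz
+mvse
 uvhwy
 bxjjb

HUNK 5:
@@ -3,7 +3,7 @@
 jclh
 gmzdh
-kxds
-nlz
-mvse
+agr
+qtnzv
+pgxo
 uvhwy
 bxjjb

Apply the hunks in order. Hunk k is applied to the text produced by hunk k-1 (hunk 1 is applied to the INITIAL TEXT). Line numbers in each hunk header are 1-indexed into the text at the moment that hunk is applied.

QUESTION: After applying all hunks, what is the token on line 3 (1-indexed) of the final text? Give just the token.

Answer: jclh

Derivation:
Hunk 1: at line 4 remove [cet,lrmy] add [mkd] -> 9 lines: slxxk zcfng jclh gmzdh mkd nmno vel bxjjb kabk
Hunk 2: at line 5 remove [vel] add [uvhwy] -> 9 lines: slxxk zcfng jclh gmzdh mkd nmno uvhwy bxjjb kabk
Hunk 3: at line 4 remove [mkd] add [kxds] -> 9 lines: slxxk zcfng jclh gmzdh kxds nmno uvhwy bxjjb kabk
Hunk 4: at line 4 remove [nmno] add [nlz,mvse] -> 10 lines: slxxk zcfng jclh gmzdh kxds nlz mvse uvhwy bxjjb kabk
Hunk 5: at line 3 remove [kxds,nlz,mvse] add [agr,qtnzv,pgxo] -> 10 lines: slxxk zcfng jclh gmzdh agr qtnzv pgxo uvhwy bxjjb kabk
Final line 3: jclh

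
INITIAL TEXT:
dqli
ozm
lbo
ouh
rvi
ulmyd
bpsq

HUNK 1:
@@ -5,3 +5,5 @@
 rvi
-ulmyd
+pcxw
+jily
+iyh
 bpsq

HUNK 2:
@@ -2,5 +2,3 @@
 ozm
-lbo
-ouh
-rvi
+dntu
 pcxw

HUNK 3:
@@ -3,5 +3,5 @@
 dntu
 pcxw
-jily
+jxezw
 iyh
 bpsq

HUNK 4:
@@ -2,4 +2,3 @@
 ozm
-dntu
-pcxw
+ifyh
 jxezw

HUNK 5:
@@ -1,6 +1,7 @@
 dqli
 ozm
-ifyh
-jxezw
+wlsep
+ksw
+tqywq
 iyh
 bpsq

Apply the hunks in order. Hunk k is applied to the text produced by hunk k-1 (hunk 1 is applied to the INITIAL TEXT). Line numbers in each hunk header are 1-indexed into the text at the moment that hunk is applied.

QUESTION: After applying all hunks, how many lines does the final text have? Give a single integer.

Hunk 1: at line 5 remove [ulmyd] add [pcxw,jily,iyh] -> 9 lines: dqli ozm lbo ouh rvi pcxw jily iyh bpsq
Hunk 2: at line 2 remove [lbo,ouh,rvi] add [dntu] -> 7 lines: dqli ozm dntu pcxw jily iyh bpsq
Hunk 3: at line 3 remove [jily] add [jxezw] -> 7 lines: dqli ozm dntu pcxw jxezw iyh bpsq
Hunk 4: at line 2 remove [dntu,pcxw] add [ifyh] -> 6 lines: dqli ozm ifyh jxezw iyh bpsq
Hunk 5: at line 1 remove [ifyh,jxezw] add [wlsep,ksw,tqywq] -> 7 lines: dqli ozm wlsep ksw tqywq iyh bpsq
Final line count: 7

Answer: 7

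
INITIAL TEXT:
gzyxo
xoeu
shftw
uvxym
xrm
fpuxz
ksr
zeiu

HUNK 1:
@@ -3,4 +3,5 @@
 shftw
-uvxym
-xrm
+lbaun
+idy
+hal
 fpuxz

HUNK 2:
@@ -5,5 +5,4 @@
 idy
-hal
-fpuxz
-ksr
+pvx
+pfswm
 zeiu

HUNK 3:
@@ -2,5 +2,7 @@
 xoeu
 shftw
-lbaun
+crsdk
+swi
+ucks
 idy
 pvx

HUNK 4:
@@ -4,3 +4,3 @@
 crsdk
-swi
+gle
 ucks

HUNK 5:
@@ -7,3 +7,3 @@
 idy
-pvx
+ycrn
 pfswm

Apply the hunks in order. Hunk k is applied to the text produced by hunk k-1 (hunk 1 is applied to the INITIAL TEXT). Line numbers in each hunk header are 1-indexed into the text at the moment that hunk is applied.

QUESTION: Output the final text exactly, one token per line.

Answer: gzyxo
xoeu
shftw
crsdk
gle
ucks
idy
ycrn
pfswm
zeiu

Derivation:
Hunk 1: at line 3 remove [uvxym,xrm] add [lbaun,idy,hal] -> 9 lines: gzyxo xoeu shftw lbaun idy hal fpuxz ksr zeiu
Hunk 2: at line 5 remove [hal,fpuxz,ksr] add [pvx,pfswm] -> 8 lines: gzyxo xoeu shftw lbaun idy pvx pfswm zeiu
Hunk 3: at line 2 remove [lbaun] add [crsdk,swi,ucks] -> 10 lines: gzyxo xoeu shftw crsdk swi ucks idy pvx pfswm zeiu
Hunk 4: at line 4 remove [swi] add [gle] -> 10 lines: gzyxo xoeu shftw crsdk gle ucks idy pvx pfswm zeiu
Hunk 5: at line 7 remove [pvx] add [ycrn] -> 10 lines: gzyxo xoeu shftw crsdk gle ucks idy ycrn pfswm zeiu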